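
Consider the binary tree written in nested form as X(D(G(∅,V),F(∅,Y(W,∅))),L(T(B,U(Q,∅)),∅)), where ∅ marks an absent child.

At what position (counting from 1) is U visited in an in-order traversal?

In-order visits the left subtree, then the node, then the right subtree.
At X: go left to D.
  At D: go left to G.
    At G: no left child.
    Visit G.
    At G: go right to V.
      V is a leaf — visit V.
  Visit D.
  At D: go right to F.
    At F: no left child.
    Visit F.
    At F: go right to Y.
      At Y: go left to W.
        W is a leaf — visit W.
      Visit Y.
      At Y: no right child.
Visit X.
At X: go right to L.
  At L: go left to T.
    At T: go left to B.
      B is a leaf — visit B.
    Visit T.
    At T: go right to U.
      At U: go left to Q.
        Q is a leaf — visit Q.
      Visit U.
      At U: no right child.
  Visit L.
  At L: no right child.
Full in-order sequence: G, V, D, F, W, Y, X, B, T, Q, U, L.

11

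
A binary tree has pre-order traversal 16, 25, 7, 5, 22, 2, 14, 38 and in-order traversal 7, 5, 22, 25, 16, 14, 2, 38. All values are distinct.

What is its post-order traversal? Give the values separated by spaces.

22 5 7 25 14 38 2 16

The first element of pre-order is the root; it splits in-order into left and right subtrees.
Root 16: left subtree has 4 nodes {7, 5, 22, 25}, right has 3 {14, 2, 38}.
  Root 25: left subtree has 3 nodes {7, 5, 22}, right has 0 { }.
    Root 7: left subtree has 0 nodes { }, right has 2 {5, 22}.
      Root 5: left subtree has 0 nodes { }, right has 1 {22}.
  Root 2: left subtree has 1 node {14}, right has 1 {38}.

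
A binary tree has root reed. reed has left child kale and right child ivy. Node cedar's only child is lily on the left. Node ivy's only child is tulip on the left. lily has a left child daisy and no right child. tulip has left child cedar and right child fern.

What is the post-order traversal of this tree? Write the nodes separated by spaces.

kale daisy lily cedar fern tulip ivy reed

Post-order visits the left subtree, then the right subtree, then the node.
At reed: go left to kale.
  kale is a leaf — visit kale.
At reed: go right to ivy.
  At ivy: go left to tulip.
    At tulip: go left to cedar.
      At cedar: go left to lily.
        At lily: go left to daisy.
          daisy is a leaf — visit daisy.
        At lily: no right child.
        Visit lily.
      At cedar: no right child.
      Visit cedar.
    At tulip: go right to fern.
      fern is a leaf — visit fern.
    Visit tulip.
  At ivy: no right child.
  Visit ivy.
Visit reed.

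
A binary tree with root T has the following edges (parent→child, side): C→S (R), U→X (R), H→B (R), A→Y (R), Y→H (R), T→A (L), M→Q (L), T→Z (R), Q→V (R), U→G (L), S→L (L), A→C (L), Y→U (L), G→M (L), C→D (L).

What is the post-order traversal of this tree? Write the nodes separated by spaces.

D L S C V Q M G X U B H Y A Z T

Post-order visits the left subtree, then the right subtree, then the node.
At T: go left to A.
  At A: go left to C.
    At C: go left to D.
      D is a leaf — visit D.
    At C: go right to S.
      At S: go left to L.
        L is a leaf — visit L.
      At S: no right child.
      Visit S.
    Visit C.
  At A: go right to Y.
    At Y: go left to U.
      At U: go left to G.
        At G: go left to M.
          At M: go left to Q.
            At Q: no left child.
            At Q: go right to V.
              V is a leaf — visit V.
            Visit Q.
          At M: no right child.
          Visit M.
        At G: no right child.
        Visit G.
      At U: go right to X.
        X is a leaf — visit X.
      Visit U.
    At Y: go right to H.
      At H: no left child.
      At H: go right to B.
        B is a leaf — visit B.
      Visit H.
    Visit Y.
  Visit A.
At T: go right to Z.
  Z is a leaf — visit Z.
Visit T.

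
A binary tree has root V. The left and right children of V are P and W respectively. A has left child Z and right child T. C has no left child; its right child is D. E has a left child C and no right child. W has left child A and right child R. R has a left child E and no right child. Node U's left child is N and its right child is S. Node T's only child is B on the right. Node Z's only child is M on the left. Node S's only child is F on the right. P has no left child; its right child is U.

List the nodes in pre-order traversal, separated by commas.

V, P, U, N, S, F, W, A, Z, M, T, B, R, E, C, D

Pre-order visits the node, then its left subtree, then its right subtree.
Visit V.
At V: go left to P.
  Visit P.
  At P: no left child.
  At P: go right to U.
    Visit U.
    At U: go left to N.
      N is a leaf — visit N.
    At U: go right to S.
      Visit S.
      At S: no left child.
      At S: go right to F.
        F is a leaf — visit F.
At V: go right to W.
  Visit W.
  At W: go left to A.
    Visit A.
    At A: go left to Z.
      Visit Z.
      At Z: go left to M.
        M is a leaf — visit M.
      At Z: no right child.
    At A: go right to T.
      Visit T.
      At T: no left child.
      At T: go right to B.
        B is a leaf — visit B.
  At W: go right to R.
    Visit R.
    At R: go left to E.
      Visit E.
      At E: go left to C.
        Visit C.
        At C: no left child.
        At C: go right to D.
          D is a leaf — visit D.
      At E: no right child.
    At R: no right child.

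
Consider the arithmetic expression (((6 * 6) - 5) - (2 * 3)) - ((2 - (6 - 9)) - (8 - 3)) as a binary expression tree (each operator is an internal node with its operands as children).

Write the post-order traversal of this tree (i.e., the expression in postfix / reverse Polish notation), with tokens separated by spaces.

6 6 * 5 - 2 3 * - 2 6 9 - - 8 3 - - -

Post-order on an expression tree gives postfix notation: for each operator, emit left operand, right operand, then the operator.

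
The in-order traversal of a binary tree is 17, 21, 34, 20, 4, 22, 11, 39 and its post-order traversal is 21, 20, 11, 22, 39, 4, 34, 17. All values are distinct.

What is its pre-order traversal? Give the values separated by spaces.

The last element of post-order is the root; it splits in-order into left and right subtrees.
Root 17: left subtree has 0 nodes { }, right has 7 {21, 34, 20, 4, 22, 11, 39}.
  Root 34: left subtree has 1 node {21}, right has 5 {20, 4, 22, 11, 39}.
    Root 4: left subtree has 1 node {20}, right has 3 {22, 11, 39}.
      Root 39: left subtree has 2 nodes {22, 11}, right has 0 { }.
        Root 22: left subtree has 0 nodes { }, right has 1 {11}.

17 34 21 4 20 39 22 11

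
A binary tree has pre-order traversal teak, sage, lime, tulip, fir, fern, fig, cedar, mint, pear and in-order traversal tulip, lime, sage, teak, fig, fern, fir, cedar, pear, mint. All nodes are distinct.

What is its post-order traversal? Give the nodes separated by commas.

tulip, lime, sage, fig, fern, pear, mint, cedar, fir, teak

The first element of pre-order is the root; it splits in-order into left and right subtrees.
Root teak: left subtree has 3 nodes {tulip, lime, sage}, right has 6 {fig, fern, fir, cedar, pear, mint}.
  Root sage: left subtree has 2 nodes {tulip, lime}, right has 0 { }.
    Root lime: left subtree has 1 node {tulip}, right has 0 { }.
  Root fir: left subtree has 2 nodes {fig, fern}, right has 3 {cedar, pear, mint}.
    Root fern: left subtree has 1 node {fig}, right has 0 { }.
    Root cedar: left subtree has 0 nodes { }, right has 2 {pear, mint}.
      Root mint: left subtree has 1 node {pear}, right has 0 { }.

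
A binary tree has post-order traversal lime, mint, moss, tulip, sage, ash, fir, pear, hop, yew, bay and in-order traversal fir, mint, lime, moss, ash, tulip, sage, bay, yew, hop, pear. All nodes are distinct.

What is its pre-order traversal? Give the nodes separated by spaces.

bay fir ash moss mint lime sage tulip yew hop pear

The last element of post-order is the root; it splits in-order into left and right subtrees.
Root bay: left subtree has 7 nodes {fir, mint, lime, moss, ash, tulip, sage}, right has 3 {yew, hop, pear}.
  Root fir: left subtree has 0 nodes { }, right has 6 {mint, lime, moss, ash, tulip, sage}.
    Root ash: left subtree has 3 nodes {mint, lime, moss}, right has 2 {tulip, sage}.
      Root moss: left subtree has 2 nodes {mint, lime}, right has 0 { }.
        Root mint: left subtree has 0 nodes { }, right has 1 {lime}.
      Root sage: left subtree has 1 node {tulip}, right has 0 { }.
  Root yew: left subtree has 0 nodes { }, right has 2 {hop, pear}.
    Root hop: left subtree has 0 nodes { }, right has 1 {pear}.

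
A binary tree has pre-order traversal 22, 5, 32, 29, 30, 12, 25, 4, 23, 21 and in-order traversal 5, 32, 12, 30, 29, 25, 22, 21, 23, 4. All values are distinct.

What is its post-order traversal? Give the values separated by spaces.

12 30 25 29 32 5 21 23 4 22

The first element of pre-order is the root; it splits in-order into left and right subtrees.
Root 22: left subtree has 6 nodes {5, 32, 12, 30, 29, 25}, right has 3 {21, 23, 4}.
  Root 5: left subtree has 0 nodes { }, right has 5 {32, 12, 30, 29, 25}.
    Root 32: left subtree has 0 nodes { }, right has 4 {12, 30, 29, 25}.
      Root 29: left subtree has 2 nodes {12, 30}, right has 1 {25}.
        Root 30: left subtree has 1 node {12}, right has 0 { }.
  Root 4: left subtree has 2 nodes {21, 23}, right has 0 { }.
    Root 23: left subtree has 1 node {21}, right has 0 { }.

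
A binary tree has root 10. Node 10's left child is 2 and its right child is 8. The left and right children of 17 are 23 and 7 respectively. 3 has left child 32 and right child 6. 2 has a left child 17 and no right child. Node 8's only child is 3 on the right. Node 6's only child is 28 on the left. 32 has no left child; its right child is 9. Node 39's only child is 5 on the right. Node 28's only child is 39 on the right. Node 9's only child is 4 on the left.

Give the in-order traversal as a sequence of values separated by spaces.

In-order visits the left subtree, then the node, then the right subtree.
At 10: go left to 2.
  At 2: go left to 17.
    At 17: go left to 23.
      23 is a leaf — visit 23.
    Visit 17.
    At 17: go right to 7.
      7 is a leaf — visit 7.
  Visit 2.
  At 2: no right child.
Visit 10.
At 10: go right to 8.
  At 8: no left child.
  Visit 8.
  At 8: go right to 3.
    At 3: go left to 32.
      At 32: no left child.
      Visit 32.
      At 32: go right to 9.
        At 9: go left to 4.
          4 is a leaf — visit 4.
        Visit 9.
        At 9: no right child.
    Visit 3.
    At 3: go right to 6.
      At 6: go left to 28.
        At 28: no left child.
        Visit 28.
        At 28: go right to 39.
          At 39: no left child.
          Visit 39.
          At 39: go right to 5.
            5 is a leaf — visit 5.
      Visit 6.
      At 6: no right child.

23 17 7 2 10 8 32 4 9 3 28 39 5 6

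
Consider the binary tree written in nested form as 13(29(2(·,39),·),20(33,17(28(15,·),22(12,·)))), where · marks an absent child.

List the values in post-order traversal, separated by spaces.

Post-order visits the left subtree, then the right subtree, then the node.
At 13: go left to 29.
  At 29: go left to 2.
    At 2: no left child.
    At 2: go right to 39.
      39 is a leaf — visit 39.
    Visit 2.
  At 29: no right child.
  Visit 29.
At 13: go right to 20.
  At 20: go left to 33.
    33 is a leaf — visit 33.
  At 20: go right to 17.
    At 17: go left to 28.
      At 28: go left to 15.
        15 is a leaf — visit 15.
      At 28: no right child.
      Visit 28.
    At 17: go right to 22.
      At 22: go left to 12.
        12 is a leaf — visit 12.
      At 22: no right child.
      Visit 22.
    Visit 17.
  Visit 20.
Visit 13.

39 2 29 33 15 28 12 22 17 20 13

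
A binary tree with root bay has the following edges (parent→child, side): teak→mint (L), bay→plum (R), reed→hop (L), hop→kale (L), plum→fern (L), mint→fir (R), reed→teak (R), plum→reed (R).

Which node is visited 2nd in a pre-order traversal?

plum

Pre-order visits the node, then its left subtree, then its right subtree.
Visit bay.
At bay: no left child.
At bay: go right to plum.
  Visit plum.
  At plum: go left to fern.
    fern is a leaf — visit fern.
  At plum: go right to reed.
    Visit reed.
    At reed: go left to hop.
      Visit hop.
      At hop: go left to kale.
        kale is a leaf — visit kale.
      At hop: no right child.
    At reed: go right to teak.
      Visit teak.
      At teak: go left to mint.
        Visit mint.
        At mint: no left child.
        At mint: go right to fir.
          fir is a leaf — visit fir.
      At teak: no right child.
Full pre-order sequence: bay, plum, fern, reed, hop, kale, teak, mint, fir.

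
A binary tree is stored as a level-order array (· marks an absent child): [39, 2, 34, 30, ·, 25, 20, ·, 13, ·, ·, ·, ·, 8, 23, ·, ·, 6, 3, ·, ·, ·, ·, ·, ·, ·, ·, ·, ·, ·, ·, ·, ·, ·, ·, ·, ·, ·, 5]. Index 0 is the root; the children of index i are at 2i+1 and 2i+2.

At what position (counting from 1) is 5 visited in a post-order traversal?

Post-order visits the left subtree, then the right subtree, then the node.
At 39: go left to 2.
  At 2: go left to 30.
    At 30: no left child.
    At 30: go right to 13.
      At 13: go left to 6.
        6 is a leaf — visit 6.
      At 13: go right to 3.
        At 3: no left child.
        At 3: go right to 5.
          5 is a leaf — visit 5.
        Visit 3.
      Visit 13.
    Visit 30.
  At 2: no right child.
  Visit 2.
At 39: go right to 34.
  At 34: go left to 25.
    25 is a leaf — visit 25.
  At 34: go right to 20.
    At 20: go left to 8.
      8 is a leaf — visit 8.
    At 20: go right to 23.
      23 is a leaf — visit 23.
    Visit 20.
  Visit 34.
Visit 39.
Full post-order sequence: 6, 5, 3, 13, 30, 2, 25, 8, 23, 20, 34, 39.

2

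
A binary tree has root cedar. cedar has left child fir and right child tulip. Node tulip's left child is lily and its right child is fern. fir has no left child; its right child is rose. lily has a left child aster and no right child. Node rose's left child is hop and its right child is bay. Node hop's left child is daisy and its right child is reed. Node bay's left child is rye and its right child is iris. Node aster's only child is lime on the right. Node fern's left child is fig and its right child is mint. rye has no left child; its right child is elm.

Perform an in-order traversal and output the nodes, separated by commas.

fir, daisy, hop, reed, rose, rye, elm, bay, iris, cedar, aster, lime, lily, tulip, fig, fern, mint

In-order visits the left subtree, then the node, then the right subtree.
At cedar: go left to fir.
  At fir: no left child.
  Visit fir.
  At fir: go right to rose.
    At rose: go left to hop.
      At hop: go left to daisy.
        daisy is a leaf — visit daisy.
      Visit hop.
      At hop: go right to reed.
        reed is a leaf — visit reed.
    Visit rose.
    At rose: go right to bay.
      At bay: go left to rye.
        At rye: no left child.
        Visit rye.
        At rye: go right to elm.
          elm is a leaf — visit elm.
      Visit bay.
      At bay: go right to iris.
        iris is a leaf — visit iris.
Visit cedar.
At cedar: go right to tulip.
  At tulip: go left to lily.
    At lily: go left to aster.
      At aster: no left child.
      Visit aster.
      At aster: go right to lime.
        lime is a leaf — visit lime.
    Visit lily.
    At lily: no right child.
  Visit tulip.
  At tulip: go right to fern.
    At fern: go left to fig.
      fig is a leaf — visit fig.
    Visit fern.
    At fern: go right to mint.
      mint is a leaf — visit mint.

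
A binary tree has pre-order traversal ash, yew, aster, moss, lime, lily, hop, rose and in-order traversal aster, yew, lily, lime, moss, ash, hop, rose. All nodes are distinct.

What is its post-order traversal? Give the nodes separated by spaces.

The first element of pre-order is the root; it splits in-order into left and right subtrees.
Root ash: left subtree has 5 nodes {aster, yew, lily, lime, moss}, right has 2 {hop, rose}.
  Root yew: left subtree has 1 node {aster}, right has 3 {lily, lime, moss}.
    Root moss: left subtree has 2 nodes {lily, lime}, right has 0 { }.
      Root lime: left subtree has 1 node {lily}, right has 0 { }.
  Root hop: left subtree has 0 nodes { }, right has 1 {rose}.

aster lily lime moss yew rose hop ash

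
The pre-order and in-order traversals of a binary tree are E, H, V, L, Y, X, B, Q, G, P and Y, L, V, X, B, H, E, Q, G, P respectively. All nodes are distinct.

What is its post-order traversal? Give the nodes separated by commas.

The first element of pre-order is the root; it splits in-order into left and right subtrees.
Root E: left subtree has 6 nodes {Y, L, V, X, B, H}, right has 3 {Q, G, P}.
  Root H: left subtree has 5 nodes {Y, L, V, X, B}, right has 0 { }.
    Root V: left subtree has 2 nodes {Y, L}, right has 2 {X, B}.
      Root L: left subtree has 1 node {Y}, right has 0 { }.
      Root X: left subtree has 0 nodes { }, right has 1 {B}.
  Root Q: left subtree has 0 nodes { }, right has 2 {G, P}.
    Root G: left subtree has 0 nodes { }, right has 1 {P}.

Y, L, B, X, V, H, P, G, Q, E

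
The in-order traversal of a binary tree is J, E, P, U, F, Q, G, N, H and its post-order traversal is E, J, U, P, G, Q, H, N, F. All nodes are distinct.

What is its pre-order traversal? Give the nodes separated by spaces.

F P J E U N Q G H

The last element of post-order is the root; it splits in-order into left and right subtrees.
Root F: left subtree has 4 nodes {J, E, P, U}, right has 4 {Q, G, N, H}.
  Root P: left subtree has 2 nodes {J, E}, right has 1 {U}.
    Root J: left subtree has 0 nodes { }, right has 1 {E}.
  Root N: left subtree has 2 nodes {Q, G}, right has 1 {H}.
    Root Q: left subtree has 0 nodes { }, right has 1 {G}.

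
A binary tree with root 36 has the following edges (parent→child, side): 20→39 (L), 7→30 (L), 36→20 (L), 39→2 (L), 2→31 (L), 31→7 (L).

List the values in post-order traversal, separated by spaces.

30 7 31 2 39 20 36

Post-order visits the left subtree, then the right subtree, then the node.
At 36: go left to 20.
  At 20: go left to 39.
    At 39: go left to 2.
      At 2: go left to 31.
        At 31: go left to 7.
          At 7: go left to 30.
            30 is a leaf — visit 30.
          At 7: no right child.
          Visit 7.
        At 31: no right child.
        Visit 31.
      At 2: no right child.
      Visit 2.
    At 39: no right child.
    Visit 39.
  At 20: no right child.
  Visit 20.
At 36: no right child.
Visit 36.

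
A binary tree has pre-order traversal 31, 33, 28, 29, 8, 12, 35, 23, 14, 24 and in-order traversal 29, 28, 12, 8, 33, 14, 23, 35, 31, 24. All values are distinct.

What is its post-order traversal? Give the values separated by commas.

The first element of pre-order is the root; it splits in-order into left and right subtrees.
Root 31: left subtree has 8 nodes {29, 28, 12, 8, 33, 14, 23, 35}, right has 1 {24}.
  Root 33: left subtree has 4 nodes {29, 28, 12, 8}, right has 3 {14, 23, 35}.
    Root 28: left subtree has 1 node {29}, right has 2 {12, 8}.
      Root 8: left subtree has 1 node {12}, right has 0 { }.
    Root 35: left subtree has 2 nodes {14, 23}, right has 0 { }.
      Root 23: left subtree has 1 node {14}, right has 0 { }.

29, 12, 8, 28, 14, 23, 35, 33, 24, 31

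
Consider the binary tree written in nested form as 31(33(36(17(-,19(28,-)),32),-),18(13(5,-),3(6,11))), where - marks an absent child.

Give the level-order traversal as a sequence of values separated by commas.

Level-order visits nodes level by level from the root, left to right within each level.
Level 0: 31
Level 1: 33, 18
Level 2: 36, 13, 3
Level 3: 17, 32, 5, 6, 11
Level 4: 19
Level 5: 28

31, 33, 18, 36, 13, 3, 17, 32, 5, 6, 11, 19, 28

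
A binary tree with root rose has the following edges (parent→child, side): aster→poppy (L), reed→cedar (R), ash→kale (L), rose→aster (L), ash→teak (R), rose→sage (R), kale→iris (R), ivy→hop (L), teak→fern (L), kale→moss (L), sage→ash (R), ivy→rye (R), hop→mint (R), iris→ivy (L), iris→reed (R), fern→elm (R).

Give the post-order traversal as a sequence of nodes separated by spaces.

Post-order visits the left subtree, then the right subtree, then the node.
At rose: go left to aster.
  At aster: go left to poppy.
    poppy is a leaf — visit poppy.
  At aster: no right child.
  Visit aster.
At rose: go right to sage.
  At sage: no left child.
  At sage: go right to ash.
    At ash: go left to kale.
      At kale: go left to moss.
        moss is a leaf — visit moss.
      At kale: go right to iris.
        At iris: go left to ivy.
          At ivy: go left to hop.
            At hop: no left child.
            At hop: go right to mint.
              mint is a leaf — visit mint.
            Visit hop.
          At ivy: go right to rye.
            rye is a leaf — visit rye.
          Visit ivy.
        At iris: go right to reed.
          At reed: no left child.
          At reed: go right to cedar.
            cedar is a leaf — visit cedar.
          Visit reed.
        Visit iris.
      Visit kale.
    At ash: go right to teak.
      At teak: go left to fern.
        At fern: no left child.
        At fern: go right to elm.
          elm is a leaf — visit elm.
        Visit fern.
      At teak: no right child.
      Visit teak.
    Visit ash.
  Visit sage.
Visit rose.

poppy aster moss mint hop rye ivy cedar reed iris kale elm fern teak ash sage rose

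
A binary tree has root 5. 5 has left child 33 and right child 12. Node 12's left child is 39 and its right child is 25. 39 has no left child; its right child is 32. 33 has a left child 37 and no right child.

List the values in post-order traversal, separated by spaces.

37 33 32 39 25 12 5

Post-order visits the left subtree, then the right subtree, then the node.
At 5: go left to 33.
  At 33: go left to 37.
    37 is a leaf — visit 37.
  At 33: no right child.
  Visit 33.
At 5: go right to 12.
  At 12: go left to 39.
    At 39: no left child.
    At 39: go right to 32.
      32 is a leaf — visit 32.
    Visit 39.
  At 12: go right to 25.
    25 is a leaf — visit 25.
  Visit 12.
Visit 5.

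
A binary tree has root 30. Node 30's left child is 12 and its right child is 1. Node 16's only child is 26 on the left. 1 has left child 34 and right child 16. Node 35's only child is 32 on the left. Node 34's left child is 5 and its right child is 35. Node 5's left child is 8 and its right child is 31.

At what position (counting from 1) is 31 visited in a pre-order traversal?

7

Pre-order visits the node, then its left subtree, then its right subtree.
Visit 30.
At 30: go left to 12.
  12 is a leaf — visit 12.
At 30: go right to 1.
  Visit 1.
  At 1: go left to 34.
    Visit 34.
    At 34: go left to 5.
      Visit 5.
      At 5: go left to 8.
        8 is a leaf — visit 8.
      At 5: go right to 31.
        31 is a leaf — visit 31.
    At 34: go right to 35.
      Visit 35.
      At 35: go left to 32.
        32 is a leaf — visit 32.
      At 35: no right child.
  At 1: go right to 16.
    Visit 16.
    At 16: go left to 26.
      26 is a leaf — visit 26.
    At 16: no right child.
Full pre-order sequence: 30, 12, 1, 34, 5, 8, 31, 35, 32, 16, 26.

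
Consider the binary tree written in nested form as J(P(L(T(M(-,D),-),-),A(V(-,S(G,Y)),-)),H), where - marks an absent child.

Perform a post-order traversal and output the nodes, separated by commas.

D, M, T, L, G, Y, S, V, A, P, H, J

Post-order visits the left subtree, then the right subtree, then the node.
At J: go left to P.
  At P: go left to L.
    At L: go left to T.
      At T: go left to M.
        At M: no left child.
        At M: go right to D.
          D is a leaf — visit D.
        Visit M.
      At T: no right child.
      Visit T.
    At L: no right child.
    Visit L.
  At P: go right to A.
    At A: go left to V.
      At V: no left child.
      At V: go right to S.
        At S: go left to G.
          G is a leaf — visit G.
        At S: go right to Y.
          Y is a leaf — visit Y.
        Visit S.
      Visit V.
    At A: no right child.
    Visit A.
  Visit P.
At J: go right to H.
  H is a leaf — visit H.
Visit J.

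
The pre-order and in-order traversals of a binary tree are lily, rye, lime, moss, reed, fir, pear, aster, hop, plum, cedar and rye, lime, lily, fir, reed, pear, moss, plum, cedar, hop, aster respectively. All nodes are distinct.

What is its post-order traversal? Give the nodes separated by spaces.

The first element of pre-order is the root; it splits in-order into left and right subtrees.
Root lily: left subtree has 2 nodes {rye, lime}, right has 8 {fir, reed, pear, moss, plum, cedar, hop, aster}.
  Root rye: left subtree has 0 nodes { }, right has 1 {lime}.
  Root moss: left subtree has 3 nodes {fir, reed, pear}, right has 4 {plum, cedar, hop, aster}.
    Root reed: left subtree has 1 node {fir}, right has 1 {pear}.
    Root aster: left subtree has 3 nodes {plum, cedar, hop}, right has 0 { }.
      Root hop: left subtree has 2 nodes {plum, cedar}, right has 0 { }.
        Root plum: left subtree has 0 nodes { }, right has 1 {cedar}.

lime rye fir pear reed cedar plum hop aster moss lily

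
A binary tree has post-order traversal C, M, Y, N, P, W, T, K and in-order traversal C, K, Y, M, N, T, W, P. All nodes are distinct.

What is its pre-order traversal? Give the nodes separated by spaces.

The last element of post-order is the root; it splits in-order into left and right subtrees.
Root K: left subtree has 1 node {C}, right has 6 {Y, M, N, T, W, P}.
  Root T: left subtree has 3 nodes {Y, M, N}, right has 2 {W, P}.
    Root N: left subtree has 2 nodes {Y, M}, right has 0 { }.
      Root Y: left subtree has 0 nodes { }, right has 1 {M}.
    Root W: left subtree has 0 nodes { }, right has 1 {P}.

K C T N Y M W P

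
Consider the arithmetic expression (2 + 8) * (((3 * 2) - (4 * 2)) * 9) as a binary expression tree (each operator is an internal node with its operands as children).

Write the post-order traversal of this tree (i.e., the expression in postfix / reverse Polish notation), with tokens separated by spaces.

2 8 + 3 2 * 4 2 * - 9 * *

Post-order on an expression tree gives postfix notation: for each operator, emit left operand, right operand, then the operator.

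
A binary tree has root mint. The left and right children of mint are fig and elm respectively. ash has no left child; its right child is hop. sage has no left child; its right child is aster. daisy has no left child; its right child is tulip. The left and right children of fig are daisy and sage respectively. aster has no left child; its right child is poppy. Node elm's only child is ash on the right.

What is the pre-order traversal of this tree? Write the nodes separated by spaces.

mint fig daisy tulip sage aster poppy elm ash hop

Pre-order visits the node, then its left subtree, then its right subtree.
Visit mint.
At mint: go left to fig.
  Visit fig.
  At fig: go left to daisy.
    Visit daisy.
    At daisy: no left child.
    At daisy: go right to tulip.
      tulip is a leaf — visit tulip.
  At fig: go right to sage.
    Visit sage.
    At sage: no left child.
    At sage: go right to aster.
      Visit aster.
      At aster: no left child.
      At aster: go right to poppy.
        poppy is a leaf — visit poppy.
At mint: go right to elm.
  Visit elm.
  At elm: no left child.
  At elm: go right to ash.
    Visit ash.
    At ash: no left child.
    At ash: go right to hop.
      hop is a leaf — visit hop.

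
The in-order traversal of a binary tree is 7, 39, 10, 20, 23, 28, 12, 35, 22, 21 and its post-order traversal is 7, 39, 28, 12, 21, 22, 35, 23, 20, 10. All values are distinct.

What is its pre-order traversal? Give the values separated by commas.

The last element of post-order is the root; it splits in-order into left and right subtrees.
Root 10: left subtree has 2 nodes {7, 39}, right has 7 {20, 23, 28, 12, 35, 22, 21}.
  Root 39: left subtree has 1 node {7}, right has 0 { }.
  Root 20: left subtree has 0 nodes { }, right has 6 {23, 28, 12, 35, 22, 21}.
    Root 23: left subtree has 0 nodes { }, right has 5 {28, 12, 35, 22, 21}.
      Root 35: left subtree has 2 nodes {28, 12}, right has 2 {22, 21}.
        Root 12: left subtree has 1 node {28}, right has 0 { }.
        Root 22: left subtree has 0 nodes { }, right has 1 {21}.

10, 39, 7, 20, 23, 35, 12, 28, 22, 21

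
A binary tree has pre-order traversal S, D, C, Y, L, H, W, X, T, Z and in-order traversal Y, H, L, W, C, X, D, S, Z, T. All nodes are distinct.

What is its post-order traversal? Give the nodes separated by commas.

The first element of pre-order is the root; it splits in-order into left and right subtrees.
Root S: left subtree has 7 nodes {Y, H, L, W, C, X, D}, right has 2 {Z, T}.
  Root D: left subtree has 6 nodes {Y, H, L, W, C, X}, right has 0 { }.
    Root C: left subtree has 4 nodes {Y, H, L, W}, right has 1 {X}.
      Root Y: left subtree has 0 nodes { }, right has 3 {H, L, W}.
        Root L: left subtree has 1 node {H}, right has 1 {W}.
  Root T: left subtree has 1 node {Z}, right has 0 { }.

H, W, L, Y, X, C, D, Z, T, S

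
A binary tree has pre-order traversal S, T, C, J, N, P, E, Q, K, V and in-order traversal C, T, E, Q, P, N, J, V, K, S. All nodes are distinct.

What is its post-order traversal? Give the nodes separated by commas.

C, Q, E, P, N, V, K, J, T, S

The first element of pre-order is the root; it splits in-order into left and right subtrees.
Root S: left subtree has 9 nodes {C, T, E, Q, P, N, J, V, K}, right has 0 { }.
  Root T: left subtree has 1 node {C}, right has 7 {E, Q, P, N, J, V, K}.
    Root J: left subtree has 4 nodes {E, Q, P, N}, right has 2 {V, K}.
      Root N: left subtree has 3 nodes {E, Q, P}, right has 0 { }.
        Root P: left subtree has 2 nodes {E, Q}, right has 0 { }.
          Root E: left subtree has 0 nodes { }, right has 1 {Q}.
      Root K: left subtree has 1 node {V}, right has 0 { }.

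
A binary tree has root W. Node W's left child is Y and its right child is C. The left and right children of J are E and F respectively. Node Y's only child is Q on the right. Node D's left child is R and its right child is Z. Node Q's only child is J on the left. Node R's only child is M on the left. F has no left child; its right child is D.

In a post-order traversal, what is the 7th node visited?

J

Post-order visits the left subtree, then the right subtree, then the node.
At W: go left to Y.
  At Y: no left child.
  At Y: go right to Q.
    At Q: go left to J.
      At J: go left to E.
        E is a leaf — visit E.
      At J: go right to F.
        At F: no left child.
        At F: go right to D.
          At D: go left to R.
            At R: go left to M.
              M is a leaf — visit M.
            At R: no right child.
            Visit R.
          At D: go right to Z.
            Z is a leaf — visit Z.
          Visit D.
        Visit F.
      Visit J.
    At Q: no right child.
    Visit Q.
  Visit Y.
At W: go right to C.
  C is a leaf — visit C.
Visit W.
Full post-order sequence: E, M, R, Z, D, F, J, Q, Y, C, W.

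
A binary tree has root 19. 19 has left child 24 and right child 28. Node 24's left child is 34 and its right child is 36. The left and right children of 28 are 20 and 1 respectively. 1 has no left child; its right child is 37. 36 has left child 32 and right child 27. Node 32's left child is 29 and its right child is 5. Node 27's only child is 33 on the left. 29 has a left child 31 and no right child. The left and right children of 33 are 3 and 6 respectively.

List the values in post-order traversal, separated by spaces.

Post-order visits the left subtree, then the right subtree, then the node.
At 19: go left to 24.
  At 24: go left to 34.
    34 is a leaf — visit 34.
  At 24: go right to 36.
    At 36: go left to 32.
      At 32: go left to 29.
        At 29: go left to 31.
          31 is a leaf — visit 31.
        At 29: no right child.
        Visit 29.
      At 32: go right to 5.
        5 is a leaf — visit 5.
      Visit 32.
    At 36: go right to 27.
      At 27: go left to 33.
        At 33: go left to 3.
          3 is a leaf — visit 3.
        At 33: go right to 6.
          6 is a leaf — visit 6.
        Visit 33.
      At 27: no right child.
      Visit 27.
    Visit 36.
  Visit 24.
At 19: go right to 28.
  At 28: go left to 20.
    20 is a leaf — visit 20.
  At 28: go right to 1.
    At 1: no left child.
    At 1: go right to 37.
      37 is a leaf — visit 37.
    Visit 1.
  Visit 28.
Visit 19.

34 31 29 5 32 3 6 33 27 36 24 20 37 1 28 19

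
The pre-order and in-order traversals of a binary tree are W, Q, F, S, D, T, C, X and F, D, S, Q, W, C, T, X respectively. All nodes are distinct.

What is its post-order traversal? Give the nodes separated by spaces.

D S F Q C X T W

The first element of pre-order is the root; it splits in-order into left and right subtrees.
Root W: left subtree has 4 nodes {F, D, S, Q}, right has 3 {C, T, X}.
  Root Q: left subtree has 3 nodes {F, D, S}, right has 0 { }.
    Root F: left subtree has 0 nodes { }, right has 2 {D, S}.
      Root S: left subtree has 1 node {D}, right has 0 { }.
  Root T: left subtree has 1 node {C}, right has 1 {X}.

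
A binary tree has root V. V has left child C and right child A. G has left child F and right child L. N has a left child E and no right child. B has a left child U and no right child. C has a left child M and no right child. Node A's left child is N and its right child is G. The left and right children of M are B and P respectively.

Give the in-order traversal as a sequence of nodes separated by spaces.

In-order visits the left subtree, then the node, then the right subtree.
At V: go left to C.
  At C: go left to M.
    At M: go left to B.
      At B: go left to U.
        U is a leaf — visit U.
      Visit B.
      At B: no right child.
    Visit M.
    At M: go right to P.
      P is a leaf — visit P.
  Visit C.
  At C: no right child.
Visit V.
At V: go right to A.
  At A: go left to N.
    At N: go left to E.
      E is a leaf — visit E.
    Visit N.
    At N: no right child.
  Visit A.
  At A: go right to G.
    At G: go left to F.
      F is a leaf — visit F.
    Visit G.
    At G: go right to L.
      L is a leaf — visit L.

U B M P C V E N A F G L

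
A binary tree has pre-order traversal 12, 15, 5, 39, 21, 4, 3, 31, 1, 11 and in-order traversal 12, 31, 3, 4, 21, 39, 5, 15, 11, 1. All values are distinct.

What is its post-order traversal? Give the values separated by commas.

31, 3, 4, 21, 39, 5, 11, 1, 15, 12

The first element of pre-order is the root; it splits in-order into left and right subtrees.
Root 12: left subtree has 0 nodes { }, right has 9 {31, 3, 4, 21, 39, 5, 15, 11, 1}.
  Root 15: left subtree has 6 nodes {31, 3, 4, 21, 39, 5}, right has 2 {11, 1}.
    Root 5: left subtree has 5 nodes {31, 3, 4, 21, 39}, right has 0 { }.
      Root 39: left subtree has 4 nodes {31, 3, 4, 21}, right has 0 { }.
        Root 21: left subtree has 3 nodes {31, 3, 4}, right has 0 { }.
          Root 4: left subtree has 2 nodes {31, 3}, right has 0 { }.
            Root 3: left subtree has 1 node {31}, right has 0 { }.
    Root 1: left subtree has 1 node {11}, right has 0 { }.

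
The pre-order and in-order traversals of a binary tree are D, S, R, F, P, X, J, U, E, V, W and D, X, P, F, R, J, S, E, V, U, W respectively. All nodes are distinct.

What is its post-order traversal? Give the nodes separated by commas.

The first element of pre-order is the root; it splits in-order into left and right subtrees.
Root D: left subtree has 0 nodes { }, right has 10 {X, P, F, R, J, S, E, V, U, W}.
  Root S: left subtree has 5 nodes {X, P, F, R, J}, right has 4 {E, V, U, W}.
    Root R: left subtree has 3 nodes {X, P, F}, right has 1 {J}.
      Root F: left subtree has 2 nodes {X, P}, right has 0 { }.
        Root P: left subtree has 1 node {X}, right has 0 { }.
    Root U: left subtree has 2 nodes {E, V}, right has 1 {W}.
      Root E: left subtree has 0 nodes { }, right has 1 {V}.

X, P, F, J, R, V, E, W, U, S, D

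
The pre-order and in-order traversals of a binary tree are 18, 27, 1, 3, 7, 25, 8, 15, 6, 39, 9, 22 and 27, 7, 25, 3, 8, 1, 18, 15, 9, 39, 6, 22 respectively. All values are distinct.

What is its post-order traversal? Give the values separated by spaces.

25 7 8 3 1 27 9 39 22 6 15 18

The first element of pre-order is the root; it splits in-order into left and right subtrees.
Root 18: left subtree has 6 nodes {27, 7, 25, 3, 8, 1}, right has 5 {15, 9, 39, 6, 22}.
  Root 27: left subtree has 0 nodes { }, right has 5 {7, 25, 3, 8, 1}.
    Root 1: left subtree has 4 nodes {7, 25, 3, 8}, right has 0 { }.
      Root 3: left subtree has 2 nodes {7, 25}, right has 1 {8}.
        Root 7: left subtree has 0 nodes { }, right has 1 {25}.
  Root 15: left subtree has 0 nodes { }, right has 4 {9, 39, 6, 22}.
    Root 6: left subtree has 2 nodes {9, 39}, right has 1 {22}.
      Root 39: left subtree has 1 node {9}, right has 0 { }.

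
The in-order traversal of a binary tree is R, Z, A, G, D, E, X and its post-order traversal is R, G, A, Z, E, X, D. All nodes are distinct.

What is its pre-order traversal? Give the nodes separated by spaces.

The last element of post-order is the root; it splits in-order into left and right subtrees.
Root D: left subtree has 4 nodes {R, Z, A, G}, right has 2 {E, X}.
  Root Z: left subtree has 1 node {R}, right has 2 {A, G}.
    Root A: left subtree has 0 nodes { }, right has 1 {G}.
  Root X: left subtree has 1 node {E}, right has 0 { }.

D Z R A G X E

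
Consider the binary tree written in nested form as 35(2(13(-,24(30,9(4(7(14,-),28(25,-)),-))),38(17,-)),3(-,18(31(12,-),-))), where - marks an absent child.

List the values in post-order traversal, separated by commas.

Post-order visits the left subtree, then the right subtree, then the node.
At 35: go left to 2.
  At 2: go left to 13.
    At 13: no left child.
    At 13: go right to 24.
      At 24: go left to 30.
        30 is a leaf — visit 30.
      At 24: go right to 9.
        At 9: go left to 4.
          At 4: go left to 7.
            At 7: go left to 14.
              14 is a leaf — visit 14.
            At 7: no right child.
            Visit 7.
          At 4: go right to 28.
            At 28: go left to 25.
              25 is a leaf — visit 25.
            At 28: no right child.
            Visit 28.
          Visit 4.
        At 9: no right child.
        Visit 9.
      Visit 24.
    Visit 13.
  At 2: go right to 38.
    At 38: go left to 17.
      17 is a leaf — visit 17.
    At 38: no right child.
    Visit 38.
  Visit 2.
At 35: go right to 3.
  At 3: no left child.
  At 3: go right to 18.
    At 18: go left to 31.
      At 31: go left to 12.
        12 is a leaf — visit 12.
      At 31: no right child.
      Visit 31.
    At 18: no right child.
    Visit 18.
  Visit 3.
Visit 35.

30, 14, 7, 25, 28, 4, 9, 24, 13, 17, 38, 2, 12, 31, 18, 3, 35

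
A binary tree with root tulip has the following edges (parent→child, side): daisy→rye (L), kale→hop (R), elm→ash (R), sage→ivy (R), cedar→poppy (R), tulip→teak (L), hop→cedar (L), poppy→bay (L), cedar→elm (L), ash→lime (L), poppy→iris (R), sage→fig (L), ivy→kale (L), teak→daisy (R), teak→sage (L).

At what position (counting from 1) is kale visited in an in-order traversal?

3

In-order visits the left subtree, then the node, then the right subtree.
At tulip: go left to teak.
  At teak: go left to sage.
    At sage: go left to fig.
      fig is a leaf — visit fig.
    Visit sage.
    At sage: go right to ivy.
      At ivy: go left to kale.
        At kale: no left child.
        Visit kale.
        At kale: go right to hop.
          At hop: go left to cedar.
            At cedar: go left to elm.
              At elm: no left child.
              Visit elm.
              At elm: go right to ash.
                At ash: go left to lime.
                  lime is a leaf — visit lime.
                Visit ash.
                At ash: no right child.
            Visit cedar.
            At cedar: go right to poppy.
              At poppy: go left to bay.
                bay is a leaf — visit bay.
              Visit poppy.
              At poppy: go right to iris.
                iris is a leaf — visit iris.
          Visit hop.
          At hop: no right child.
      Visit ivy.
      At ivy: no right child.
  Visit teak.
  At teak: go right to daisy.
    At daisy: go left to rye.
      rye is a leaf — visit rye.
    Visit daisy.
    At daisy: no right child.
Visit tulip.
At tulip: no right child.
Full in-order sequence: fig, sage, kale, elm, lime, ash, cedar, bay, poppy, iris, hop, ivy, teak, rye, daisy, tulip.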